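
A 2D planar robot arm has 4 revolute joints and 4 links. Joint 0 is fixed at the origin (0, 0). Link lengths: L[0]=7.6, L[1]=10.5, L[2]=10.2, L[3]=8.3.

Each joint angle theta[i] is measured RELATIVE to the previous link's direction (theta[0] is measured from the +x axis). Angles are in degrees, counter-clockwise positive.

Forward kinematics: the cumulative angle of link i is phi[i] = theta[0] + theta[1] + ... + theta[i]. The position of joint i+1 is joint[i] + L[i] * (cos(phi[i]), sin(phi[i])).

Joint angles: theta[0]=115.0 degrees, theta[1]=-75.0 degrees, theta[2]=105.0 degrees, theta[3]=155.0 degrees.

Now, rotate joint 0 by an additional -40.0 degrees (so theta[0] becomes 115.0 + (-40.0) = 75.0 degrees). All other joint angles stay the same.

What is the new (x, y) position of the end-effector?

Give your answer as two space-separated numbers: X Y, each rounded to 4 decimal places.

Answer: 8.3858 9.0196

Derivation:
joint[0] = (0.0000, 0.0000)  (base)
link 0: phi[0] = 75 = 75 deg
  cos(75 deg) = 0.2588, sin(75 deg) = 0.9659
  joint[1] = (0.0000, 0.0000) + 7.6 * (0.2588, 0.9659) = (0.0000 + 1.9670, 0.0000 + 7.3410) = (1.9670, 7.3410)
link 1: phi[1] = 75 + -75 = 0 deg
  cos(0 deg) = 1.0000, sin(0 deg) = 0.0000
  joint[2] = (1.9670, 7.3410) + 10.5 * (1.0000, 0.0000) = (1.9670 + 10.5000, 7.3410 + 0.0000) = (12.4670, 7.3410)
link 2: phi[2] = 75 + -75 + 105 = 105 deg
  cos(105 deg) = -0.2588, sin(105 deg) = 0.9659
  joint[3] = (12.4670, 7.3410) + 10.2 * (-0.2588, 0.9659) = (12.4670 + -2.6400, 7.3410 + 9.8524) = (9.8271, 17.1935)
link 3: phi[3] = 75 + -75 + 105 + 155 = 260 deg
  cos(260 deg) = -0.1736, sin(260 deg) = -0.9848
  joint[4] = (9.8271, 17.1935) + 8.3 * (-0.1736, -0.9848) = (9.8271 + -1.4413, 17.1935 + -8.1739) = (8.3858, 9.0196)
End effector: (8.3858, 9.0196)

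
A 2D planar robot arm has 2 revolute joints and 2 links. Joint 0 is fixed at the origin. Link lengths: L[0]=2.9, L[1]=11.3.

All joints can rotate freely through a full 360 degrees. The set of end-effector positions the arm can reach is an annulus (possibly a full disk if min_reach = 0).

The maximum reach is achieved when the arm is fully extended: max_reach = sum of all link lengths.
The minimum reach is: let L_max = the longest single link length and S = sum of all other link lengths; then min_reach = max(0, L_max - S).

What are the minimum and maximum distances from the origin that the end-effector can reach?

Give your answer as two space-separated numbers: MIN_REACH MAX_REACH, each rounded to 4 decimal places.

Answer: 8.4000 14.2000

Derivation:
Link lengths: [2.9, 11.3]
max_reach = 2.9 + 11.3 = 14.2
L_max = max([2.9, 11.3]) = 11.3
S (sum of others) = 14.2 - 11.3 = 2.9
min_reach = max(0, 11.3 - 2.9) = max(0, 8.4) = 8.4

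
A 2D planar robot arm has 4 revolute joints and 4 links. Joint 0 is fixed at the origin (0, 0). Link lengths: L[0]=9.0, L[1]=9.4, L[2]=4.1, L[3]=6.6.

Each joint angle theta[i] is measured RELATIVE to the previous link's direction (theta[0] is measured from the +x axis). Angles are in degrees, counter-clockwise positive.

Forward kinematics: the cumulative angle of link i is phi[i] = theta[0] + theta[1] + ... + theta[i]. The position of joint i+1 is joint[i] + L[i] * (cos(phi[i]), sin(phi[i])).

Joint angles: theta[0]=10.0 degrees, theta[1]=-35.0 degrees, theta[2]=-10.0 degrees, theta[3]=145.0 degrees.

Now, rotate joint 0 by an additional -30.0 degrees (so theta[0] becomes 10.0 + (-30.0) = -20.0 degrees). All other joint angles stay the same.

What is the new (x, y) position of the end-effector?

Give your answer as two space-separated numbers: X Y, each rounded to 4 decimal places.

Answer: 16.7277 -7.9943

Derivation:
joint[0] = (0.0000, 0.0000)  (base)
link 0: phi[0] = -20 = -20 deg
  cos(-20 deg) = 0.9397, sin(-20 deg) = -0.3420
  joint[1] = (0.0000, 0.0000) + 9 * (0.9397, -0.3420) = (0.0000 + 8.4572, 0.0000 + -3.0782) = (8.4572, -3.0782)
link 1: phi[1] = -20 + -35 = -55 deg
  cos(-55 deg) = 0.5736, sin(-55 deg) = -0.8192
  joint[2] = (8.4572, -3.0782) + 9.4 * (0.5736, -0.8192) = (8.4572 + 5.3916, -3.0782 + -7.7000) = (13.8489, -10.7782)
link 2: phi[2] = -20 + -35 + -10 = -65 deg
  cos(-65 deg) = 0.4226, sin(-65 deg) = -0.9063
  joint[3] = (13.8489, -10.7782) + 4.1 * (0.4226, -0.9063) = (13.8489 + 1.7327, -10.7782 + -3.7159) = (15.5816, -14.4941)
link 3: phi[3] = -20 + -35 + -10 + 145 = 80 deg
  cos(80 deg) = 0.1736, sin(80 deg) = 0.9848
  joint[4] = (15.5816, -14.4941) + 6.6 * (0.1736, 0.9848) = (15.5816 + 1.1461, -14.4941 + 6.4997) = (16.7277, -7.9943)
End effector: (16.7277, -7.9943)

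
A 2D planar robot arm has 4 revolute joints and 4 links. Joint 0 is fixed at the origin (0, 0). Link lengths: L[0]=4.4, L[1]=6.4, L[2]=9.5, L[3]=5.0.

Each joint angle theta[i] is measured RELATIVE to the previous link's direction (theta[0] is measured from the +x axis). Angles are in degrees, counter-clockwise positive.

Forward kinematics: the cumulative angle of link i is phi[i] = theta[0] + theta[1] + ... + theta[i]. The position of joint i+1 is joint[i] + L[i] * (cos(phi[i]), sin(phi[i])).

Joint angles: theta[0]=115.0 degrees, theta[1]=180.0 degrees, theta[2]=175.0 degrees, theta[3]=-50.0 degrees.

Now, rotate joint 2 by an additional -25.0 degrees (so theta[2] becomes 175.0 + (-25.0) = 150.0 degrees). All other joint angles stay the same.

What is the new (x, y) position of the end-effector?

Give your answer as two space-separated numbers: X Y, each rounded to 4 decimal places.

joint[0] = (0.0000, 0.0000)  (base)
link 0: phi[0] = 115 = 115 deg
  cos(115 deg) = -0.4226, sin(115 deg) = 0.9063
  joint[1] = (0.0000, 0.0000) + 4.4 * (-0.4226, 0.9063) = (0.0000 + -1.8595, 0.0000 + 3.9878) = (-1.8595, 3.9878)
link 1: phi[1] = 115 + 180 = 295 deg
  cos(295 deg) = 0.4226, sin(295 deg) = -0.9063
  joint[2] = (-1.8595, 3.9878) + 6.4 * (0.4226, -0.9063) = (-1.8595 + 2.7048, 3.9878 + -5.8004) = (0.8452, -1.8126)
link 2: phi[2] = 115 + 180 + 150 = 445 deg
  cos(445 deg) = 0.0872, sin(445 deg) = 0.9962
  joint[3] = (0.8452, -1.8126) + 9.5 * (0.0872, 0.9962) = (0.8452 + 0.8280, -1.8126 + 9.4638) = (1.6732, 7.6512)
link 3: phi[3] = 115 + 180 + 150 + -50 = 395 deg
  cos(395 deg) = 0.8192, sin(395 deg) = 0.5736
  joint[4] = (1.6732, 7.6512) + 5 * (0.8192, 0.5736) = (1.6732 + 4.0958, 7.6512 + 2.8679) = (5.7690, 10.5191)
End effector: (5.7690, 10.5191)

Answer: 5.7690 10.5191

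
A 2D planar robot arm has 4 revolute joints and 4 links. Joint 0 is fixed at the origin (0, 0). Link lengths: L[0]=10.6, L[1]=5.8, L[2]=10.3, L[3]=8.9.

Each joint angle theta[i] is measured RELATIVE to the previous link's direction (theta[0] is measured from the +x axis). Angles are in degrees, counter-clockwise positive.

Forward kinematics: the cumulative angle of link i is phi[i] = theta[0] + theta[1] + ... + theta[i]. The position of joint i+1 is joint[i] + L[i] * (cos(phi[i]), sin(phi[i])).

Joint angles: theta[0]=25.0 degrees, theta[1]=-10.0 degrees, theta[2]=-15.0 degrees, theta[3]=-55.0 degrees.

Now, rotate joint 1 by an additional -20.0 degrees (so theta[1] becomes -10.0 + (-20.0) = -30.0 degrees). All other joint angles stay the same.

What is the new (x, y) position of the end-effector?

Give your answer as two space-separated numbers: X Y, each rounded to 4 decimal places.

joint[0] = (0.0000, 0.0000)  (base)
link 0: phi[0] = 25 = 25 deg
  cos(25 deg) = 0.9063, sin(25 deg) = 0.4226
  joint[1] = (0.0000, 0.0000) + 10.6 * (0.9063, 0.4226) = (0.0000 + 9.6069, 0.0000 + 4.4798) = (9.6069, 4.4798)
link 1: phi[1] = 25 + -30 = -5 deg
  cos(-5 deg) = 0.9962, sin(-5 deg) = -0.0872
  joint[2] = (9.6069, 4.4798) + 5.8 * (0.9962, -0.0872) = (9.6069 + 5.7779, 4.4798 + -0.5055) = (15.3848, 3.9743)
link 2: phi[2] = 25 + -30 + -15 = -20 deg
  cos(-20 deg) = 0.9397, sin(-20 deg) = -0.3420
  joint[3] = (15.3848, 3.9743) + 10.3 * (0.9397, -0.3420) = (15.3848 + 9.6788, 3.9743 + -3.5228) = (25.0636, 0.4514)
link 3: phi[3] = 25 + -30 + -15 + -55 = -75 deg
  cos(-75 deg) = 0.2588, sin(-75 deg) = -0.9659
  joint[4] = (25.0636, 0.4514) + 8.9 * (0.2588, -0.9659) = (25.0636 + 2.3035, 0.4514 + -8.5967) = (27.3671, -8.1453)
End effector: (27.3671, -8.1453)

Answer: 27.3671 -8.1453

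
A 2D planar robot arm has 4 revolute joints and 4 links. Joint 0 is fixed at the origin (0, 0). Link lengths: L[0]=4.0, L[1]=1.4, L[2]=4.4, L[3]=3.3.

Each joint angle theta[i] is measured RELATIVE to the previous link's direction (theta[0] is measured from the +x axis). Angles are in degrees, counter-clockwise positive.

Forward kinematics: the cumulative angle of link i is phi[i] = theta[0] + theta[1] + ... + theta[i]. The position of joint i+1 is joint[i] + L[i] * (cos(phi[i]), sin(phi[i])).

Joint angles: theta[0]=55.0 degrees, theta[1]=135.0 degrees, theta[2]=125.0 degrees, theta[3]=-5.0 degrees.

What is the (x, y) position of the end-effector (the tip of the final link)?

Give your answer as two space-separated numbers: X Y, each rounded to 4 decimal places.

Answer: 6.1480 -2.6057

Derivation:
joint[0] = (0.0000, 0.0000)  (base)
link 0: phi[0] = 55 = 55 deg
  cos(55 deg) = 0.5736, sin(55 deg) = 0.8192
  joint[1] = (0.0000, 0.0000) + 4 * (0.5736, 0.8192) = (0.0000 + 2.2943, 0.0000 + 3.2766) = (2.2943, 3.2766)
link 1: phi[1] = 55 + 135 = 190 deg
  cos(190 deg) = -0.9848, sin(190 deg) = -0.1736
  joint[2] = (2.2943, 3.2766) + 1.4 * (-0.9848, -0.1736) = (2.2943 + -1.3787, 3.2766 + -0.2431) = (0.9156, 3.0335)
link 2: phi[2] = 55 + 135 + 125 = 315 deg
  cos(315 deg) = 0.7071, sin(315 deg) = -0.7071
  joint[3] = (0.9156, 3.0335) + 4.4 * (0.7071, -0.7071) = (0.9156 + 3.1113, 3.0335 + -3.1113) = (4.0268, -0.0778)
link 3: phi[3] = 55 + 135 + 125 + -5 = 310 deg
  cos(310 deg) = 0.6428, sin(310 deg) = -0.7660
  joint[4] = (4.0268, -0.0778) + 3.3 * (0.6428, -0.7660) = (4.0268 + 2.1212, -0.0778 + -2.5279) = (6.1480, -2.6057)
End effector: (6.1480, -2.6057)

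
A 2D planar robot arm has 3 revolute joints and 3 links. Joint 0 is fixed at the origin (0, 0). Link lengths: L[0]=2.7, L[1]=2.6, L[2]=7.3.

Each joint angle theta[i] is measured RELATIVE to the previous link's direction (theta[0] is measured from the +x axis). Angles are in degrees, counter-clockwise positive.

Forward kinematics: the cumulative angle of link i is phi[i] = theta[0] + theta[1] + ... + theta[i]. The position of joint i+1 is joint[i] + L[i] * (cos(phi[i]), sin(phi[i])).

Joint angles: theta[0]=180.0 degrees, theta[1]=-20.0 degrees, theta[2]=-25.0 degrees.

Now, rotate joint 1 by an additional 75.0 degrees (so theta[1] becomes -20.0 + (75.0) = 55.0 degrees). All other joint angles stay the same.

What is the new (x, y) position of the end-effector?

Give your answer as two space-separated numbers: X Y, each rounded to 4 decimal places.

joint[0] = (0.0000, 0.0000)  (base)
link 0: phi[0] = 180 = 180 deg
  cos(180 deg) = -1.0000, sin(180 deg) = 0.0000
  joint[1] = (0.0000, 0.0000) + 2.7 * (-1.0000, 0.0000) = (0.0000 + -2.7000, 0.0000 + 0.0000) = (-2.7000, 0.0000)
link 1: phi[1] = 180 + 55 = 235 deg
  cos(235 deg) = -0.5736, sin(235 deg) = -0.8192
  joint[2] = (-2.7000, 0.0000) + 2.6 * (-0.5736, -0.8192) = (-2.7000 + -1.4913, 0.0000 + -2.1298) = (-4.1913, -2.1298)
link 2: phi[2] = 180 + 55 + -25 = 210 deg
  cos(210 deg) = -0.8660, sin(210 deg) = -0.5000
  joint[3] = (-4.1913, -2.1298) + 7.3 * (-0.8660, -0.5000) = (-4.1913 + -6.3220, -2.1298 + -3.6500) = (-10.5133, -5.7798)
End effector: (-10.5133, -5.7798)

Answer: -10.5133 -5.7798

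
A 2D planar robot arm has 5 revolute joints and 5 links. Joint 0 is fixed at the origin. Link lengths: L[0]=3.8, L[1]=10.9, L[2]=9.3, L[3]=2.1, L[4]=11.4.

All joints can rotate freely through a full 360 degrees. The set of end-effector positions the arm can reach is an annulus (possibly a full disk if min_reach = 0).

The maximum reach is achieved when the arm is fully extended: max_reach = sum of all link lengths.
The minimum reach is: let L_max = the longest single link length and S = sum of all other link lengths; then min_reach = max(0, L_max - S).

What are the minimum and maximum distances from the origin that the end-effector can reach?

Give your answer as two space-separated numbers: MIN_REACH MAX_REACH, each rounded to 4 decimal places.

Answer: 0.0000 37.5000

Derivation:
Link lengths: [3.8, 10.9, 9.3, 2.1, 11.4]
max_reach = 3.8 + 10.9 + 9.3 + 2.1 + 11.4 = 37.5
L_max = max([3.8, 10.9, 9.3, 2.1, 11.4]) = 11.4
S (sum of others) = 37.5 - 11.4 = 26.1
min_reach = max(0, 11.4 - 26.1) = max(0, -14.7) = 0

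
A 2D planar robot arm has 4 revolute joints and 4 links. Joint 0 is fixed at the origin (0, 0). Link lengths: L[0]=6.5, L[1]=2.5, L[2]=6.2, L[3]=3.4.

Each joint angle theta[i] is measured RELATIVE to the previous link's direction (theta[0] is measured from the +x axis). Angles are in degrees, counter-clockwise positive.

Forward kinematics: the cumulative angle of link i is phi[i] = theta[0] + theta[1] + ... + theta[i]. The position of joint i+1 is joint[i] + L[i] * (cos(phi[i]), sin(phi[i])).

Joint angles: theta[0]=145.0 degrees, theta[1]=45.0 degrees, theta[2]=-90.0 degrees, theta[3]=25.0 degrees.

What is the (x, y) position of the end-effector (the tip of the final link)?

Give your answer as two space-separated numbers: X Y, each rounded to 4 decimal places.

Answer: -10.8133 12.1851

Derivation:
joint[0] = (0.0000, 0.0000)  (base)
link 0: phi[0] = 145 = 145 deg
  cos(145 deg) = -0.8192, sin(145 deg) = 0.5736
  joint[1] = (0.0000, 0.0000) + 6.5 * (-0.8192, 0.5736) = (0.0000 + -5.3245, 0.0000 + 3.7282) = (-5.3245, 3.7282)
link 1: phi[1] = 145 + 45 = 190 deg
  cos(190 deg) = -0.9848, sin(190 deg) = -0.1736
  joint[2] = (-5.3245, 3.7282) + 2.5 * (-0.9848, -0.1736) = (-5.3245 + -2.4620, 3.7282 + -0.4341) = (-7.7865, 3.2941)
link 2: phi[2] = 145 + 45 + -90 = 100 deg
  cos(100 deg) = -0.1736, sin(100 deg) = 0.9848
  joint[3] = (-7.7865, 3.2941) + 6.2 * (-0.1736, 0.9848) = (-7.7865 + -1.0766, 3.2941 + 6.1058) = (-8.8631, 9.3999)
link 3: phi[3] = 145 + 45 + -90 + 25 = 125 deg
  cos(125 deg) = -0.5736, sin(125 deg) = 0.8192
  joint[4] = (-8.8631, 9.3999) + 3.4 * (-0.5736, 0.8192) = (-8.8631 + -1.9502, 9.3999 + 2.7851) = (-10.8133, 12.1851)
End effector: (-10.8133, 12.1851)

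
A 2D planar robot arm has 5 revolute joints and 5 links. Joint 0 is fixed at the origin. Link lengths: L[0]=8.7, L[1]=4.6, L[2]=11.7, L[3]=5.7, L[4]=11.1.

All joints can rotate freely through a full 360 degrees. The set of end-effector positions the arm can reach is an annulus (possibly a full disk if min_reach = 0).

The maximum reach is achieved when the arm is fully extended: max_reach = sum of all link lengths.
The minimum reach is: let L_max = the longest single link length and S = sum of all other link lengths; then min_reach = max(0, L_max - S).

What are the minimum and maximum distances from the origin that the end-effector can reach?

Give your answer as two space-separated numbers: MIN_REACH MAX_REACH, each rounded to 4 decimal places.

Link lengths: [8.7, 4.6, 11.7, 5.7, 11.1]
max_reach = 8.7 + 4.6 + 11.7 + 5.7 + 11.1 = 41.8
L_max = max([8.7, 4.6, 11.7, 5.7, 11.1]) = 11.7
S (sum of others) = 41.8 - 11.7 = 30.1
min_reach = max(0, 11.7 - 30.1) = max(0, -18.4) = 0

Answer: 0.0000 41.8000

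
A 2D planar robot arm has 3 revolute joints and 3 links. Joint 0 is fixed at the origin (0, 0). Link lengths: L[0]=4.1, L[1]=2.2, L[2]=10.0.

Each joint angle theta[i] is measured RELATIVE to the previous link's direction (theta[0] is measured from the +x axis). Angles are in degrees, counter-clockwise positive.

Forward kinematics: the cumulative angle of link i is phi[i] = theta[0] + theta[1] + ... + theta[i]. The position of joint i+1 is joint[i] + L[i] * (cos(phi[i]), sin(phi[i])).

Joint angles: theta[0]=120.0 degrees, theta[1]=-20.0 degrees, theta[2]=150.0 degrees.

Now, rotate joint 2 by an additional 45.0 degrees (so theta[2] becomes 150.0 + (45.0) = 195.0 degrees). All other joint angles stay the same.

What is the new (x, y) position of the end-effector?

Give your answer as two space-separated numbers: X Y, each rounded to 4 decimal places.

Answer: 1.7942 -3.3458

Derivation:
joint[0] = (0.0000, 0.0000)  (base)
link 0: phi[0] = 120 = 120 deg
  cos(120 deg) = -0.5000, sin(120 deg) = 0.8660
  joint[1] = (0.0000, 0.0000) + 4.1 * (-0.5000, 0.8660) = (0.0000 + -2.0500, 0.0000 + 3.5507) = (-2.0500, 3.5507)
link 1: phi[1] = 120 + -20 = 100 deg
  cos(100 deg) = -0.1736, sin(100 deg) = 0.9848
  joint[2] = (-2.0500, 3.5507) + 2.2 * (-0.1736, 0.9848) = (-2.0500 + -0.3820, 3.5507 + 2.1666) = (-2.4320, 5.7173)
link 2: phi[2] = 120 + -20 + 195 = 295 deg
  cos(295 deg) = 0.4226, sin(295 deg) = -0.9063
  joint[3] = (-2.4320, 5.7173) + 10 * (0.4226, -0.9063) = (-2.4320 + 4.2262, 5.7173 + -9.0631) = (1.7942, -3.3458)
End effector: (1.7942, -3.3458)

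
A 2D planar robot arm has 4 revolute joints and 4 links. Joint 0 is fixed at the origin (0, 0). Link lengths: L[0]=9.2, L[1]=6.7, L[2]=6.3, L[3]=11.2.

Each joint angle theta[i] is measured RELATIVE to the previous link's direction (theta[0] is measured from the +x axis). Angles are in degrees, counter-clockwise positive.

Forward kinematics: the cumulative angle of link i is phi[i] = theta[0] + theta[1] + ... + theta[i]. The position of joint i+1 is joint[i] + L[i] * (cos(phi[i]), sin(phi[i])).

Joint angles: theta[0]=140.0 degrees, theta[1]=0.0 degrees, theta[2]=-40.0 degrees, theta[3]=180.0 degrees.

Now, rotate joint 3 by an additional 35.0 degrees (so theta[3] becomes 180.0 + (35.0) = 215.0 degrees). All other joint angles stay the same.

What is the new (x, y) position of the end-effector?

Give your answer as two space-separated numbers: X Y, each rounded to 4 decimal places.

joint[0] = (0.0000, 0.0000)  (base)
link 0: phi[0] = 140 = 140 deg
  cos(140 deg) = -0.7660, sin(140 deg) = 0.6428
  joint[1] = (0.0000, 0.0000) + 9.2 * (-0.7660, 0.6428) = (0.0000 + -7.0476, 0.0000 + 5.9136) = (-7.0476, 5.9136)
link 1: phi[1] = 140 + 0 = 140 deg
  cos(140 deg) = -0.7660, sin(140 deg) = 0.6428
  joint[2] = (-7.0476, 5.9136) + 6.7 * (-0.7660, 0.6428) = (-7.0476 + -5.1325, 5.9136 + 4.3067) = (-12.1801, 10.2203)
link 2: phi[2] = 140 + 0 + -40 = 100 deg
  cos(100 deg) = -0.1736, sin(100 deg) = 0.9848
  joint[3] = (-12.1801, 10.2203) + 6.3 * (-0.1736, 0.9848) = (-12.1801 + -1.0940, 10.2203 + 6.2043) = (-13.2741, 16.4246)
link 3: phi[3] = 140 + 0 + -40 + 215 = 315 deg
  cos(315 deg) = 0.7071, sin(315 deg) = -0.7071
  joint[4] = (-13.2741, 16.4246) + 11.2 * (0.7071, -0.7071) = (-13.2741 + 7.9196, 16.4246 + -7.9196) = (-5.3545, 8.5050)
End effector: (-5.3545, 8.5050)

Answer: -5.3545 8.5050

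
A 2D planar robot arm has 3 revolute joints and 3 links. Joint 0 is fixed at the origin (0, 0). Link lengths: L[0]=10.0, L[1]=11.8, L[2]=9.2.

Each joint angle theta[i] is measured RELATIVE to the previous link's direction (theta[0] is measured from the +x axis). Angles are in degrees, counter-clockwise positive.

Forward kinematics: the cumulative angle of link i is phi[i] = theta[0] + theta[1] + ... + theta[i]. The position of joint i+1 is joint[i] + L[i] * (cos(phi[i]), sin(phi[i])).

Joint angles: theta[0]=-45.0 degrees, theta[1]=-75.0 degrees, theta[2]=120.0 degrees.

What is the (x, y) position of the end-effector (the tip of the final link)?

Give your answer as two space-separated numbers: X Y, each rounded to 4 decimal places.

joint[0] = (0.0000, 0.0000)  (base)
link 0: phi[0] = -45 = -45 deg
  cos(-45 deg) = 0.7071, sin(-45 deg) = -0.7071
  joint[1] = (0.0000, 0.0000) + 10 * (0.7071, -0.7071) = (0.0000 + 7.0711, 0.0000 + -7.0711) = (7.0711, -7.0711)
link 1: phi[1] = -45 + -75 = -120 deg
  cos(-120 deg) = -0.5000, sin(-120 deg) = -0.8660
  joint[2] = (7.0711, -7.0711) + 11.8 * (-0.5000, -0.8660) = (7.0711 + -5.9000, -7.0711 + -10.2191) = (1.1711, -17.2902)
link 2: phi[2] = -45 + -75 + 120 = 0 deg
  cos(0 deg) = 1.0000, sin(0 deg) = 0.0000
  joint[3] = (1.1711, -17.2902) + 9.2 * (1.0000, 0.0000) = (1.1711 + 9.2000, -17.2902 + 0.0000) = (10.3711, -17.2902)
End effector: (10.3711, -17.2902)

Answer: 10.3711 -17.2902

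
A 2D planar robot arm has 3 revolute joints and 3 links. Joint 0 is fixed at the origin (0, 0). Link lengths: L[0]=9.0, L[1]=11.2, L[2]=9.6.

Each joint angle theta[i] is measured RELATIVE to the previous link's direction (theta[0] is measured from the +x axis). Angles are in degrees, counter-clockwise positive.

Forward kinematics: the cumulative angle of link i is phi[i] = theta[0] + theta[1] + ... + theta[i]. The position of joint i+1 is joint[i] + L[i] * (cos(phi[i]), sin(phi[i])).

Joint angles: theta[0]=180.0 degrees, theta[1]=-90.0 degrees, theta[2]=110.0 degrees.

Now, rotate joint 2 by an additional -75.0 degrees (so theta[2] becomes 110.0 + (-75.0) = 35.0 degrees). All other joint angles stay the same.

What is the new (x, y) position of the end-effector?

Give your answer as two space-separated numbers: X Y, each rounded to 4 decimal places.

Answer: -14.5063 19.0639

Derivation:
joint[0] = (0.0000, 0.0000)  (base)
link 0: phi[0] = 180 = 180 deg
  cos(180 deg) = -1.0000, sin(180 deg) = 0.0000
  joint[1] = (0.0000, 0.0000) + 9 * (-1.0000, 0.0000) = (0.0000 + -9.0000, 0.0000 + 0.0000) = (-9.0000, 0.0000)
link 1: phi[1] = 180 + -90 = 90 deg
  cos(90 deg) = 0.0000, sin(90 deg) = 1.0000
  joint[2] = (-9.0000, 0.0000) + 11.2 * (0.0000, 1.0000) = (-9.0000 + 0.0000, 0.0000 + 11.2000) = (-9.0000, 11.2000)
link 2: phi[2] = 180 + -90 + 35 = 125 deg
  cos(125 deg) = -0.5736, sin(125 deg) = 0.8192
  joint[3] = (-9.0000, 11.2000) + 9.6 * (-0.5736, 0.8192) = (-9.0000 + -5.5063, 11.2000 + 7.8639) = (-14.5063, 19.0639)
End effector: (-14.5063, 19.0639)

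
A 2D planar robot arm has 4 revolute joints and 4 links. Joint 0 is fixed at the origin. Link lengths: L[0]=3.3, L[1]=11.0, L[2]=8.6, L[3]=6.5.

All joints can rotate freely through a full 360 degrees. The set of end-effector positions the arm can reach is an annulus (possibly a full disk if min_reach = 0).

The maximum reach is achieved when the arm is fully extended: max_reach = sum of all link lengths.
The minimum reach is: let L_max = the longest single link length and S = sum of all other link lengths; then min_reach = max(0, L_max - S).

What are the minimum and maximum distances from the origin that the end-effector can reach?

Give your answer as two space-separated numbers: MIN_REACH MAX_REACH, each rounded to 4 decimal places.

Answer: 0.0000 29.4000

Derivation:
Link lengths: [3.3, 11.0, 8.6, 6.5]
max_reach = 3.3 + 11 + 8.6 + 6.5 = 29.4
L_max = max([3.3, 11.0, 8.6, 6.5]) = 11
S (sum of others) = 29.4 - 11 = 18.4
min_reach = max(0, 11 - 18.4) = max(0, -7.4) = 0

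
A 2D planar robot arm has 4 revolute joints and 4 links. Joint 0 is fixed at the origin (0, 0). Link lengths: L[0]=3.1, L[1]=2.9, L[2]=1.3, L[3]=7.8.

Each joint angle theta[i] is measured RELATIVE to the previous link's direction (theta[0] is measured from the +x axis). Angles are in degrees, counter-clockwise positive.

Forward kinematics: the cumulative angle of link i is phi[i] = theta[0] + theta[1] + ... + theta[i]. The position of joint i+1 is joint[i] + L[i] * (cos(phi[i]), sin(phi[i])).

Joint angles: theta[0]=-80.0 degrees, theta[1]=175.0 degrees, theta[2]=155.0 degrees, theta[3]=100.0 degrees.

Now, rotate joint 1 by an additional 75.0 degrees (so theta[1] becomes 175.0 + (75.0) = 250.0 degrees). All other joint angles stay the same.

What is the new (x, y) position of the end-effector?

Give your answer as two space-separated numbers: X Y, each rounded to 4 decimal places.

Answer: 2.0437 3.7742

Derivation:
joint[0] = (0.0000, 0.0000)  (base)
link 0: phi[0] = -80 = -80 deg
  cos(-80 deg) = 0.1736, sin(-80 deg) = -0.9848
  joint[1] = (0.0000, 0.0000) + 3.1 * (0.1736, -0.9848) = (0.0000 + 0.5383, 0.0000 + -3.0529) = (0.5383, -3.0529)
link 1: phi[1] = -80 + 250 = 170 deg
  cos(170 deg) = -0.9848, sin(170 deg) = 0.1736
  joint[2] = (0.5383, -3.0529) + 2.9 * (-0.9848, 0.1736) = (0.5383 + -2.8559, -3.0529 + 0.5036) = (-2.3176, -2.5493)
link 2: phi[2] = -80 + 250 + 155 = 325 deg
  cos(325 deg) = 0.8192, sin(325 deg) = -0.5736
  joint[3] = (-2.3176, -2.5493) + 1.3 * (0.8192, -0.5736) = (-2.3176 + 1.0649, -2.5493 + -0.7456) = (-1.2527, -3.2950)
link 3: phi[3] = -80 + 250 + 155 + 100 = 425 deg
  cos(425 deg) = 0.4226, sin(425 deg) = 0.9063
  joint[4] = (-1.2527, -3.2950) + 7.8 * (0.4226, 0.9063) = (-1.2527 + 3.2964, -3.2950 + 7.0692) = (2.0437, 3.7742)
End effector: (2.0437, 3.7742)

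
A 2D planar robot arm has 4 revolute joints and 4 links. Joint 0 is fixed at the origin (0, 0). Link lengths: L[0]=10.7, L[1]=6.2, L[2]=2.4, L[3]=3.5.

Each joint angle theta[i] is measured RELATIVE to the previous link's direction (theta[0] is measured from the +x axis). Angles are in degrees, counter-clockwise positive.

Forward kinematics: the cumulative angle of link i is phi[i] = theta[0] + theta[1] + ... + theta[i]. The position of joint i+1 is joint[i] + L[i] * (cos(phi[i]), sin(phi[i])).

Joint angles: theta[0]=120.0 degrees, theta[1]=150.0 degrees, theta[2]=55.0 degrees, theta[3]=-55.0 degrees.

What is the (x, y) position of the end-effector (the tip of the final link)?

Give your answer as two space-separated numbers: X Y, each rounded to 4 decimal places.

joint[0] = (0.0000, 0.0000)  (base)
link 0: phi[0] = 120 = 120 deg
  cos(120 deg) = -0.5000, sin(120 deg) = 0.8660
  joint[1] = (0.0000, 0.0000) + 10.7 * (-0.5000, 0.8660) = (0.0000 + -5.3500, 0.0000 + 9.2665) = (-5.3500, 9.2665)
link 1: phi[1] = 120 + 150 = 270 deg
  cos(270 deg) = -0.0000, sin(270 deg) = -1.0000
  joint[2] = (-5.3500, 9.2665) + 6.2 * (-0.0000, -1.0000) = (-5.3500 + -0.0000, 9.2665 + -6.2000) = (-5.3500, 3.0665)
link 2: phi[2] = 120 + 150 + 55 = 325 deg
  cos(325 deg) = 0.8192, sin(325 deg) = -0.5736
  joint[3] = (-5.3500, 3.0665) + 2.4 * (0.8192, -0.5736) = (-5.3500 + 1.9660, 3.0665 + -1.3766) = (-3.3840, 1.6899)
link 3: phi[3] = 120 + 150 + 55 + -55 = 270 deg
  cos(270 deg) = -0.0000, sin(270 deg) = -1.0000
  joint[4] = (-3.3840, 1.6899) + 3.5 * (-0.0000, -1.0000) = (-3.3840 + -0.0000, 1.6899 + -3.5000) = (-3.3840, -1.8101)
End effector: (-3.3840, -1.8101)

Answer: -3.3840 -1.8101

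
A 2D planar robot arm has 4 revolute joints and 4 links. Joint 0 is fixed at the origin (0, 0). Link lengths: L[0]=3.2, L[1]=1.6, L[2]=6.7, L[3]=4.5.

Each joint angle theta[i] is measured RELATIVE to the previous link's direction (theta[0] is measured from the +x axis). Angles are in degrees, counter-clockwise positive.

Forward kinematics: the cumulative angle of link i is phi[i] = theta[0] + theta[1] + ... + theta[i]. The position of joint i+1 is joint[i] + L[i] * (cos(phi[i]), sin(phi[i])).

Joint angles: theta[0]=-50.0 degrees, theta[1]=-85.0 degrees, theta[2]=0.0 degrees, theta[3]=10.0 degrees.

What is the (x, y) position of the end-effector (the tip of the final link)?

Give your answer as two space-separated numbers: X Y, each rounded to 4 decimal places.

Answer: -6.3932 -12.0065

Derivation:
joint[0] = (0.0000, 0.0000)  (base)
link 0: phi[0] = -50 = -50 deg
  cos(-50 deg) = 0.6428, sin(-50 deg) = -0.7660
  joint[1] = (0.0000, 0.0000) + 3.2 * (0.6428, -0.7660) = (0.0000 + 2.0569, 0.0000 + -2.4513) = (2.0569, -2.4513)
link 1: phi[1] = -50 + -85 = -135 deg
  cos(-135 deg) = -0.7071, sin(-135 deg) = -0.7071
  joint[2] = (2.0569, -2.4513) + 1.6 * (-0.7071, -0.7071) = (2.0569 + -1.1314, -2.4513 + -1.1314) = (0.9255, -3.5827)
link 2: phi[2] = -50 + -85 + 0 = -135 deg
  cos(-135 deg) = -0.7071, sin(-135 deg) = -0.7071
  joint[3] = (0.9255, -3.5827) + 6.7 * (-0.7071, -0.7071) = (0.9255 + -4.7376, -3.5827 + -4.7376) = (-3.8121, -8.3203)
link 3: phi[3] = -50 + -85 + 0 + 10 = -125 deg
  cos(-125 deg) = -0.5736, sin(-125 deg) = -0.8192
  joint[4] = (-3.8121, -8.3203) + 4.5 * (-0.5736, -0.8192) = (-3.8121 + -2.5811, -8.3203 + -3.6862) = (-6.3932, -12.0065)
End effector: (-6.3932, -12.0065)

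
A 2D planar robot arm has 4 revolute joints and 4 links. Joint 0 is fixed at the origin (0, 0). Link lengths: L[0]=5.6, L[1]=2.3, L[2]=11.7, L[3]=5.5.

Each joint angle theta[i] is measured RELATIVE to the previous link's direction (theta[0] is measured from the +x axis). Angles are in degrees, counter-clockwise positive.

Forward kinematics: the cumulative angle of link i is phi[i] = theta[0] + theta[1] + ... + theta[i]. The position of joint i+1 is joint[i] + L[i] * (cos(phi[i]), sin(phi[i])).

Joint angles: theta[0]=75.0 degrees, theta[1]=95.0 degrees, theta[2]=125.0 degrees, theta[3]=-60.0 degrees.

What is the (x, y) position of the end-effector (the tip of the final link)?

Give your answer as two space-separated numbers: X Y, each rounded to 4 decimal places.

Answer: 0.9743 -9.3006

Derivation:
joint[0] = (0.0000, 0.0000)  (base)
link 0: phi[0] = 75 = 75 deg
  cos(75 deg) = 0.2588, sin(75 deg) = 0.9659
  joint[1] = (0.0000, 0.0000) + 5.6 * (0.2588, 0.9659) = (0.0000 + 1.4494, 0.0000 + 5.4092) = (1.4494, 5.4092)
link 1: phi[1] = 75 + 95 = 170 deg
  cos(170 deg) = -0.9848, sin(170 deg) = 0.1736
  joint[2] = (1.4494, 5.4092) + 2.3 * (-0.9848, 0.1736) = (1.4494 + -2.2651, 5.4092 + 0.3994) = (-0.8157, 5.8086)
link 2: phi[2] = 75 + 95 + 125 = 295 deg
  cos(295 deg) = 0.4226, sin(295 deg) = -0.9063
  joint[3] = (-0.8157, 5.8086) + 11.7 * (0.4226, -0.9063) = (-0.8157 + 4.9446, 5.8086 + -10.6038) = (4.1290, -4.7952)
link 3: phi[3] = 75 + 95 + 125 + -60 = 235 deg
  cos(235 deg) = -0.5736, sin(235 deg) = -0.8192
  joint[4] = (4.1290, -4.7952) + 5.5 * (-0.5736, -0.8192) = (4.1290 + -3.1547, -4.7952 + -4.5053) = (0.9743, -9.3006)
End effector: (0.9743, -9.3006)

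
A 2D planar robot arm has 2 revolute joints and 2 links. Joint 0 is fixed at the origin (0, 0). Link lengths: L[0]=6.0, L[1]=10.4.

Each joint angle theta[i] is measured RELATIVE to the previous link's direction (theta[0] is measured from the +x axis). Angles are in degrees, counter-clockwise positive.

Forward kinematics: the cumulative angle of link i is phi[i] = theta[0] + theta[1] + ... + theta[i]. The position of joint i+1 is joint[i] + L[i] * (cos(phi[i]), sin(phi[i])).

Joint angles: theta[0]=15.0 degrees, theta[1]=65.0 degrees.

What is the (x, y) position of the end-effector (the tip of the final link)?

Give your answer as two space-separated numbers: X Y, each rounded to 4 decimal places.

Answer: 7.6015 11.7949

Derivation:
joint[0] = (0.0000, 0.0000)  (base)
link 0: phi[0] = 15 = 15 deg
  cos(15 deg) = 0.9659, sin(15 deg) = 0.2588
  joint[1] = (0.0000, 0.0000) + 6 * (0.9659, 0.2588) = (0.0000 + 5.7956, 0.0000 + 1.5529) = (5.7956, 1.5529)
link 1: phi[1] = 15 + 65 = 80 deg
  cos(80 deg) = 0.1736, sin(80 deg) = 0.9848
  joint[2] = (5.7956, 1.5529) + 10.4 * (0.1736, 0.9848) = (5.7956 + 1.8059, 1.5529 + 10.2420) = (7.6015, 11.7949)
End effector: (7.6015, 11.7949)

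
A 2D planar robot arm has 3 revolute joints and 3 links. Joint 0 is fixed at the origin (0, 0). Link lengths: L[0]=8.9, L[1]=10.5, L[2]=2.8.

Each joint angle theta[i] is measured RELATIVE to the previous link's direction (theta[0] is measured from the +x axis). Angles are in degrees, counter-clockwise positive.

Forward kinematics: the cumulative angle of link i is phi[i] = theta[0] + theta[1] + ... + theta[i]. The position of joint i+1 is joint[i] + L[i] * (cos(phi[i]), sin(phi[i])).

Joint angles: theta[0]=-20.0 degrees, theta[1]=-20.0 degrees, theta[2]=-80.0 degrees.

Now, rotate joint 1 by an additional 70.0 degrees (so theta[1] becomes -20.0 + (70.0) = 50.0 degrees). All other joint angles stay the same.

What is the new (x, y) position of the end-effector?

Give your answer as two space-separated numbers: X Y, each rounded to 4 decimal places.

joint[0] = (0.0000, 0.0000)  (base)
link 0: phi[0] = -20 = -20 deg
  cos(-20 deg) = 0.9397, sin(-20 deg) = -0.3420
  joint[1] = (0.0000, 0.0000) + 8.9 * (0.9397, -0.3420) = (0.0000 + 8.3633, 0.0000 + -3.0440) = (8.3633, -3.0440)
link 1: phi[1] = -20 + 50 = 30 deg
  cos(30 deg) = 0.8660, sin(30 deg) = 0.5000
  joint[2] = (8.3633, -3.0440) + 10.5 * (0.8660, 0.5000) = (8.3633 + 9.0933, -3.0440 + 5.2500) = (17.4565, 2.2060)
link 2: phi[2] = -20 + 50 + -80 = -50 deg
  cos(-50 deg) = 0.6428, sin(-50 deg) = -0.7660
  joint[3] = (17.4565, 2.2060) + 2.8 * (0.6428, -0.7660) = (17.4565 + 1.7998, 2.2060 + -2.1449) = (19.2563, 0.0611)
End effector: (19.2563, 0.0611)

Answer: 19.2563 0.0611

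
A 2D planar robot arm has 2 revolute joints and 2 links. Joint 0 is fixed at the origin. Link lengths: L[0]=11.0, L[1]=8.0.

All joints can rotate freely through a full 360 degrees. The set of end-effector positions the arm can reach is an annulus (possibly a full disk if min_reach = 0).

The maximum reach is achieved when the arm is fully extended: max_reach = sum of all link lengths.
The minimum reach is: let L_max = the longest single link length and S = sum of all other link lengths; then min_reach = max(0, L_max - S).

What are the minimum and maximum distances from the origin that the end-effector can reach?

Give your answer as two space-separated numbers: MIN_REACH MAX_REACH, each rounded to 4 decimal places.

Answer: 3.0000 19.0000

Derivation:
Link lengths: [11.0, 8.0]
max_reach = 11 + 8 = 19
L_max = max([11.0, 8.0]) = 11
S (sum of others) = 19 - 11 = 8
min_reach = max(0, 11 - 8) = max(0, 3) = 3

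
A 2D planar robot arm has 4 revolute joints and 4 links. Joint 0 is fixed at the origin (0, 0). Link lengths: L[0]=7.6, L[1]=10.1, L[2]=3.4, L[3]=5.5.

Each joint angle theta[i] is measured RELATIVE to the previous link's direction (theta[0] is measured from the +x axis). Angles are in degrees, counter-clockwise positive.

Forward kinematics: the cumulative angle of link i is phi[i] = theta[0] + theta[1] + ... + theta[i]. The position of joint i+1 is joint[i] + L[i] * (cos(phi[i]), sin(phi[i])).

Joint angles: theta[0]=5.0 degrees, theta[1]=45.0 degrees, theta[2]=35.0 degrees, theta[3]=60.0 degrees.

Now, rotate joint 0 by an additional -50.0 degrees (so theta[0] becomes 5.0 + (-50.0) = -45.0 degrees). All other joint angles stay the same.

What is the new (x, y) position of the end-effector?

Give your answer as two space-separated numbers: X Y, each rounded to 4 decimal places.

Answer: 17.7798 2.0552

Derivation:
joint[0] = (0.0000, 0.0000)  (base)
link 0: phi[0] = -45 = -45 deg
  cos(-45 deg) = 0.7071, sin(-45 deg) = -0.7071
  joint[1] = (0.0000, 0.0000) + 7.6 * (0.7071, -0.7071) = (0.0000 + 5.3740, 0.0000 + -5.3740) = (5.3740, -5.3740)
link 1: phi[1] = -45 + 45 = 0 deg
  cos(0 deg) = 1.0000, sin(0 deg) = 0.0000
  joint[2] = (5.3740, -5.3740) + 10.1 * (1.0000, 0.0000) = (5.3740 + 10.1000, -5.3740 + 0.0000) = (15.4740, -5.3740)
link 2: phi[2] = -45 + 45 + 35 = 35 deg
  cos(35 deg) = 0.8192, sin(35 deg) = 0.5736
  joint[3] = (15.4740, -5.3740) + 3.4 * (0.8192, 0.5736) = (15.4740 + 2.7851, -5.3740 + 1.9502) = (18.2591, -3.4239)
link 3: phi[3] = -45 + 45 + 35 + 60 = 95 deg
  cos(95 deg) = -0.0872, sin(95 deg) = 0.9962
  joint[4] = (18.2591, -3.4239) + 5.5 * (-0.0872, 0.9962) = (18.2591 + -0.4794, -3.4239 + 5.4791) = (17.7798, 2.0552)
End effector: (17.7798, 2.0552)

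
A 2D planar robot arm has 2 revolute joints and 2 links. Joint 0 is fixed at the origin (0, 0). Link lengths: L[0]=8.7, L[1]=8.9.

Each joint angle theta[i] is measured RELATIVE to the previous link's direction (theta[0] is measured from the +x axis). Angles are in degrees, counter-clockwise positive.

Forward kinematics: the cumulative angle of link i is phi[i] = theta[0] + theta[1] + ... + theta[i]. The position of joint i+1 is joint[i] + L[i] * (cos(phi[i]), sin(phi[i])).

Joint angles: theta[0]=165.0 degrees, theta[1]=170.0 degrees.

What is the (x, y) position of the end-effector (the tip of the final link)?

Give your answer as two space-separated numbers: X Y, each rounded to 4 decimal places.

joint[0] = (0.0000, 0.0000)  (base)
link 0: phi[0] = 165 = 165 deg
  cos(165 deg) = -0.9659, sin(165 deg) = 0.2588
  joint[1] = (0.0000, 0.0000) + 8.7 * (-0.9659, 0.2588) = (0.0000 + -8.4036, 0.0000 + 2.2517) = (-8.4036, 2.2517)
link 1: phi[1] = 165 + 170 = 335 deg
  cos(335 deg) = 0.9063, sin(335 deg) = -0.4226
  joint[2] = (-8.4036, 2.2517) + 8.9 * (0.9063, -0.4226) = (-8.4036 + 8.0661, 2.2517 + -3.7613) = (-0.3374, -1.5096)
End effector: (-0.3374, -1.5096)

Answer: -0.3374 -1.5096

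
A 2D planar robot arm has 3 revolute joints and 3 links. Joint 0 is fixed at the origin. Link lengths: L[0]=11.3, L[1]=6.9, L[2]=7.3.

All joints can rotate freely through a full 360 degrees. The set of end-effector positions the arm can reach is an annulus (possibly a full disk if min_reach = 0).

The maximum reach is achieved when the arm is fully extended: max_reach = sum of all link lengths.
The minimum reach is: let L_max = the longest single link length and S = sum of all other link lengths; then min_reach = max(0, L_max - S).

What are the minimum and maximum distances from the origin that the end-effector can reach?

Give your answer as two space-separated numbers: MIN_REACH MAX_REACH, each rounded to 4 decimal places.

Link lengths: [11.3, 6.9, 7.3]
max_reach = 11.3 + 6.9 + 7.3 = 25.5
L_max = max([11.3, 6.9, 7.3]) = 11.3
S (sum of others) = 25.5 - 11.3 = 14.2
min_reach = max(0, 11.3 - 14.2) = max(0, -2.9) = 0

Answer: 0.0000 25.5000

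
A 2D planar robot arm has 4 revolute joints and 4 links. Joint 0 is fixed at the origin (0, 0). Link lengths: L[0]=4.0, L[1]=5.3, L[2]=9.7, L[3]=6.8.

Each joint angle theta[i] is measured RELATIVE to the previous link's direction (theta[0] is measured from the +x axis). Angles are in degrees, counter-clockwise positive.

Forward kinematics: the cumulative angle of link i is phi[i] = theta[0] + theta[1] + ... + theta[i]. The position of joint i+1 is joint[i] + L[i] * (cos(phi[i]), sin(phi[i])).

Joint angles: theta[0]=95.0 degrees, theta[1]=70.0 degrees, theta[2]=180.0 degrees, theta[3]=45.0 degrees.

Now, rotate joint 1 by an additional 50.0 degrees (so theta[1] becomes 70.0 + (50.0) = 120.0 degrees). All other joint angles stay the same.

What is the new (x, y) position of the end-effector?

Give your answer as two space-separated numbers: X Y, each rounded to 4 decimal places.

Answer: 4.4365 13.2052

Derivation:
joint[0] = (0.0000, 0.0000)  (base)
link 0: phi[0] = 95 = 95 deg
  cos(95 deg) = -0.0872, sin(95 deg) = 0.9962
  joint[1] = (0.0000, 0.0000) + 4 * (-0.0872, 0.9962) = (0.0000 + -0.3486, 0.0000 + 3.9848) = (-0.3486, 3.9848)
link 1: phi[1] = 95 + 120 = 215 deg
  cos(215 deg) = -0.8192, sin(215 deg) = -0.5736
  joint[2] = (-0.3486, 3.9848) + 5.3 * (-0.8192, -0.5736) = (-0.3486 + -4.3415, 3.9848 + -3.0400) = (-4.6901, 0.9448)
link 2: phi[2] = 95 + 120 + 180 = 395 deg
  cos(395 deg) = 0.8192, sin(395 deg) = 0.5736
  joint[3] = (-4.6901, 0.9448) + 9.7 * (0.8192, 0.5736) = (-4.6901 + 7.9458, 0.9448 + 5.5637) = (3.2556, 6.5085)
link 3: phi[3] = 95 + 120 + 180 + 45 = 440 deg
  cos(440 deg) = 0.1736, sin(440 deg) = 0.9848
  joint[4] = (3.2556, 6.5085) + 6.8 * (0.1736, 0.9848) = (3.2556 + 1.1808, 6.5085 + 6.6967) = (4.4365, 13.2052)
End effector: (4.4365, 13.2052)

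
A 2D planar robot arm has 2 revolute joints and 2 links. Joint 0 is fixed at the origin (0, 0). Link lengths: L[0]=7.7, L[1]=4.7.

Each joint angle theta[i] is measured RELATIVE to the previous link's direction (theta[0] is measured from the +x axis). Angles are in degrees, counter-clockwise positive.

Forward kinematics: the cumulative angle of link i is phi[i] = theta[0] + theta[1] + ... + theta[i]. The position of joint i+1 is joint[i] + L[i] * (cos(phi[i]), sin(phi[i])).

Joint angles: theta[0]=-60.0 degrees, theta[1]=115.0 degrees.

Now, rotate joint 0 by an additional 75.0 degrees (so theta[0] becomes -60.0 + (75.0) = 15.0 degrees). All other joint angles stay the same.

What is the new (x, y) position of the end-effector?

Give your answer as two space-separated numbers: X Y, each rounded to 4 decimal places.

Answer: 4.4165 5.5933

Derivation:
joint[0] = (0.0000, 0.0000)  (base)
link 0: phi[0] = 15 = 15 deg
  cos(15 deg) = 0.9659, sin(15 deg) = 0.2588
  joint[1] = (0.0000, 0.0000) + 7.7 * (0.9659, 0.2588) = (0.0000 + 7.4376, 0.0000 + 1.9929) = (7.4376, 1.9929)
link 1: phi[1] = 15 + 115 = 130 deg
  cos(130 deg) = -0.6428, sin(130 deg) = 0.7660
  joint[2] = (7.4376, 1.9929) + 4.7 * (-0.6428, 0.7660) = (7.4376 + -3.0211, 1.9929 + 3.6004) = (4.4165, 5.5933)
End effector: (4.4165, 5.5933)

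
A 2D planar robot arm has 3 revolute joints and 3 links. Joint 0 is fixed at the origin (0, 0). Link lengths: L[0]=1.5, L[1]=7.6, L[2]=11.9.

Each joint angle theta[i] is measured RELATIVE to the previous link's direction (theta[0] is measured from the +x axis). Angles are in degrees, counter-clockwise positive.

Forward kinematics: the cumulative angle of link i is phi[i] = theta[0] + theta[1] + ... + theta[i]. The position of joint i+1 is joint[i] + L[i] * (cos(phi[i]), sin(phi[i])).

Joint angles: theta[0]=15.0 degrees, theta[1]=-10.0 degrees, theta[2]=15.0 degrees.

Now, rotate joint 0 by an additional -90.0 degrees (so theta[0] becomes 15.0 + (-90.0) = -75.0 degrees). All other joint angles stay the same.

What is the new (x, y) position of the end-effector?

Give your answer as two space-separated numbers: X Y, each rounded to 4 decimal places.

joint[0] = (0.0000, 0.0000)  (base)
link 0: phi[0] = -75 = -75 deg
  cos(-75 deg) = 0.2588, sin(-75 deg) = -0.9659
  joint[1] = (0.0000, 0.0000) + 1.5 * (0.2588, -0.9659) = (0.0000 + 0.3882, 0.0000 + -1.4489) = (0.3882, -1.4489)
link 1: phi[1] = -75 + -10 = -85 deg
  cos(-85 deg) = 0.0872, sin(-85 deg) = -0.9962
  joint[2] = (0.3882, -1.4489) + 7.6 * (0.0872, -0.9962) = (0.3882 + 0.6624, -1.4489 + -7.5711) = (1.0506, -9.0200)
link 2: phi[2] = -75 + -10 + 15 = -70 deg
  cos(-70 deg) = 0.3420, sin(-70 deg) = -0.9397
  joint[3] = (1.0506, -9.0200) + 11.9 * (0.3420, -0.9397) = (1.0506 + 4.0700, -9.0200 + -11.1823) = (5.1207, -20.2023)
End effector: (5.1207, -20.2023)

Answer: 5.1207 -20.2023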